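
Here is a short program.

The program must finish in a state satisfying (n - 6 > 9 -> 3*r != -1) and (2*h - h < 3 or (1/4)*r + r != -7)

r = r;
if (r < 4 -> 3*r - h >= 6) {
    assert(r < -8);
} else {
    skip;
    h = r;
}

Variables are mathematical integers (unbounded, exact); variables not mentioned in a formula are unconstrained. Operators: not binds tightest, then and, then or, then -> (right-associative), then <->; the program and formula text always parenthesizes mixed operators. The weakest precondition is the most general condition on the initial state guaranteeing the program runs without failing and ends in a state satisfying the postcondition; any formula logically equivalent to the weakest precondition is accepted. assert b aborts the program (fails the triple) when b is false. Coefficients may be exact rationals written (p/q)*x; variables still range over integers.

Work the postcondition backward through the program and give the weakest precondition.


Working backward. After the program, the postcondition (n - 6 > 9 -> 3*r != -1) and (2*h - h < 3 or (1/4)*r + r != -7) must hold; in canonical form it is (n > 15 -> 3*r != -1) and (h < 3 or (5/4)*r != -7).
Then branch requires r < -8 and (n > 15 -> 3*r != -1) and (h < 3 or (5/4)*r != -7); else branch requires (n > 15 -> 3*r != -1) and (r < 3 or (5/4)*r != -7).
Before the if: ((r < 4 -> 3*r >= h + 6) -> (r < -8 and (n > 15 -> 3*r != -1) and (h < 3 or (5/4)*r != -7))) and ((not (r < 4 -> 3*r >= h + 6)) -> ((n > 15 -> 3*r != -1) and (r < 3 or (5/4)*r != -7)))
Before r := r: ((r < 4 -> 3*r >= h + 6) -> (r < -8 and (n > 15 -> 3*r != -1) and (h < 3 or (5/4)*r != -7))) and ((not (r < 4 -> 3*r >= h + 6)) -> ((n > 15 -> 3*r != -1) and (r < 3 or (5/4)*r != -7)))
Answer: WP = ((r < 4 -> 3*r >= h + 6) -> (r < -8 and (n > 15 -> 3*r != -1) and (h < 3 or (5/4)*r != -7))) and ((not (r < 4 -> 3*r >= h + 6)) -> ((n > 15 -> 3*r != -1) and (r < 3 or (5/4)*r != -7)))


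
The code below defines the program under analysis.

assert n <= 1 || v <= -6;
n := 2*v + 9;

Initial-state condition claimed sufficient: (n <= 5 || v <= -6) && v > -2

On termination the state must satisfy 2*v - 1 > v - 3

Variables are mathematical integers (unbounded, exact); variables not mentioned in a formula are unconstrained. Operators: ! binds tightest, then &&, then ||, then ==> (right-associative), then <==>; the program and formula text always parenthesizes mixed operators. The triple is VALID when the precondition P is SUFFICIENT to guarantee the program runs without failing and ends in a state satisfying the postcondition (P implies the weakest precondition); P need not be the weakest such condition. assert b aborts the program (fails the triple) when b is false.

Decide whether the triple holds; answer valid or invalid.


Working backward. After the program, the postcondition 2*v - 1 > v - 3 must hold; in canonical form it is v > -2.
Before n := 2*v + 9: v > -2
Before assert n <= 1 || v <= -6: (n <= 1 || v <= -6) && v > -2
The weakest precondition is (n <= 1 || v <= -6) && v > -2.
Check whether (n <= 5 || v <= -6) && v > -2 implies it.
Countermodel: at the initial state n = 2, v = 0, the precondition holds but the weakest precondition fails.
Answer: invalid


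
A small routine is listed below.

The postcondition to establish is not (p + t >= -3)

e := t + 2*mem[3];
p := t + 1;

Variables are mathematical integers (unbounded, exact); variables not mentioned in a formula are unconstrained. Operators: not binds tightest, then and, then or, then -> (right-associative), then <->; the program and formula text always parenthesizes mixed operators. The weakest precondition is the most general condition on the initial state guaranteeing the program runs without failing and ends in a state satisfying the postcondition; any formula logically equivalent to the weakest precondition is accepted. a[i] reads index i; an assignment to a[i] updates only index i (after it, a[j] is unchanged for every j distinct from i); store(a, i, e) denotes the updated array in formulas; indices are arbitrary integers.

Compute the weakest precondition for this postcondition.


Working backward. After the program, not (p + t >= -3) must hold.
Before p := t + 1: not (2*t >= -4)
Before e := t + 2*mem[3]: not (2*t >= -4)
Answer: WP = not (2*t >= -4)


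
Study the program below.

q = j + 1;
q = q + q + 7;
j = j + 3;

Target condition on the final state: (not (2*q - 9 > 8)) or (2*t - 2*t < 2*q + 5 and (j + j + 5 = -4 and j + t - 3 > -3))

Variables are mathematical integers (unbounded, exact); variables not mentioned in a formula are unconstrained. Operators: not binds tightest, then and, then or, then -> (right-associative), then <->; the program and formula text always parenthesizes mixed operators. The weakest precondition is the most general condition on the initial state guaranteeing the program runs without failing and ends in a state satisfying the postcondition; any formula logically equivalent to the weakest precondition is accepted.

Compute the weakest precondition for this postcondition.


Working backward. After the program, the postcondition (not (2*q - 9 > 8)) or (2*t - 2*t < 2*q + 5 and (j + j + 5 = -4 and j + t - 3 > -3)) must hold; in canonical form it is (not (2*q > 17)) or (2*q > -5 and 2*j = -9 and j + t > 0).
Before j := j + 3: (not (2*q > 17)) or (2*q > -5 and 2*j = -15 and j + t > -3)
Before q := q + q + 7: (not (4*q > 3)) or (4*q > -19 and 2*j = -15 and j + t > -3)
Before q := j + 1: (not (4*j > -1)) or (4*j > -23 and 2*j = -15 and j + t > -3)
Answer: WP = (not (4*j > -1)) or (4*j > -23 and 2*j = -15 and j + t > -3)


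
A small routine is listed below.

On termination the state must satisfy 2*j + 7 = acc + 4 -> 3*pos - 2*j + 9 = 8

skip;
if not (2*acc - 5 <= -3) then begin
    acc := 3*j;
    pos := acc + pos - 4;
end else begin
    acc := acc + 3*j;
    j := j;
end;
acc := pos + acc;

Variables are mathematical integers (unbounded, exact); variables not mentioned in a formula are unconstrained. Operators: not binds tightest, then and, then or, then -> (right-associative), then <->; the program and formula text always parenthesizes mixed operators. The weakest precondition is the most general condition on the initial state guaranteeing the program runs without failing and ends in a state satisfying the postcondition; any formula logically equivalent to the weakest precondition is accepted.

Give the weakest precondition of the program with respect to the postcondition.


Working backward. After the program, the postcondition 2*j + 7 = acc + 4 -> 3*pos - 2*j + 9 = 8 must hold; in canonical form it is 2*j = acc - 3 -> 3*pos = 2*j - 1.
Before acc := pos + acc: 2*j = acc + pos - 3 -> 3*pos = 2*j - 1
Then branch requires 4*j + pos = 7 -> 7*j + 3*pos = 11; else branch requires acc + j + pos = 3 -> 3*pos = 2*j - 1.
Before the if: ((not (2*acc <= 2)) -> (4*j + pos = 7 -> 7*j + 3*pos = 11)) and (2*acc <= 2 -> (acc + j + pos = 3 -> 3*pos = 2*j - 1))
Before skip: ((not (2*acc <= 2)) -> (4*j + pos = 7 -> 7*j + 3*pos = 11)) and (2*acc <= 2 -> (acc + j + pos = 3 -> 3*pos = 2*j - 1))
Answer: WP = ((not (2*acc <= 2)) -> (4*j + pos = 7 -> 7*j + 3*pos = 11)) and (2*acc <= 2 -> (acc + j + pos = 3 -> 3*pos = 2*j - 1))


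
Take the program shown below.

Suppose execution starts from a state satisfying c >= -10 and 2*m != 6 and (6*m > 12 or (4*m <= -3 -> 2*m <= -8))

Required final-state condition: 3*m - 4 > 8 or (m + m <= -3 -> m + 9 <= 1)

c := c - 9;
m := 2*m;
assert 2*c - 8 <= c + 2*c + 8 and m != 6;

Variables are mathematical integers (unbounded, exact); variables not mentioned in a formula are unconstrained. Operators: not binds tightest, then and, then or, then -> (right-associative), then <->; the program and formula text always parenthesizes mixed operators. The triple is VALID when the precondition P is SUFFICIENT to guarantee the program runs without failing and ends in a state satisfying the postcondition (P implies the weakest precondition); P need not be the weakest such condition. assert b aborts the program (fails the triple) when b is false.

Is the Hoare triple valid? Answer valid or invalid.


Working backward. After the program, the postcondition 3*m - 4 > 8 or (m + m <= -3 -> m + 9 <= 1) must hold; in canonical form it is 3*m > 12 or (2*m <= -3 -> m <= -8).
Before assert 2*c - 8 <= c + 2*c + 8 and m != 6: c >= -16 and m != 6 and (3*m > 12 or (2*m <= -3 -> m <= -8))
Before m := 2*m: c >= -16 and 2*m != 6 and (6*m > 12 or (4*m <= -3 -> 2*m <= -8))
Before c := c - 9: c >= -7 and 2*m != 6 and (6*m > 12 or (4*m <= -3 -> 2*m <= -8))
The weakest precondition is c >= -7 and 2*m != 6 and (6*m > 12 or (4*m <= -3 -> 2*m <= -8)).
Check whether c >= -10 and 2*m != 6 and (6*m > 12 or (4*m <= -3 -> 2*m <= -8)) implies it.
Countermodel: at the initial state c = -8, m = 4, the precondition holds but the weakest precondition fails.
Answer: invalid


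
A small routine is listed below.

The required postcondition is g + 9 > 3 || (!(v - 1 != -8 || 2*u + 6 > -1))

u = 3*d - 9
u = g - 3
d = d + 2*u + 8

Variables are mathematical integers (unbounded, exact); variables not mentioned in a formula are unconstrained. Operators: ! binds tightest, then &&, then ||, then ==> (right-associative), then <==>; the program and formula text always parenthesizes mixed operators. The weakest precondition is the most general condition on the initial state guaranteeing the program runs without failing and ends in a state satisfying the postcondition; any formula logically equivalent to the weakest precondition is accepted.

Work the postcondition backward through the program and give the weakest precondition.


Working backward. After the program, the postcondition g + 9 > 3 || (!(v - 1 != -8 || 2*u + 6 > -1)) must hold; in canonical form it is g > -6 || (!(v != -7 || 2*u > -7)).
Before d := d + 2*u + 8: g > -6 || (!(v != -7 || 2*u > -7))
Before u := g - 3: g > -6 || (!(v != -7 || 2*g > -1))
Before u := 3*d - 9: g > -6 || (!(v != -7 || 2*g > -1))
Answer: WP = g > -6 || (!(v != -7 || 2*g > -1))


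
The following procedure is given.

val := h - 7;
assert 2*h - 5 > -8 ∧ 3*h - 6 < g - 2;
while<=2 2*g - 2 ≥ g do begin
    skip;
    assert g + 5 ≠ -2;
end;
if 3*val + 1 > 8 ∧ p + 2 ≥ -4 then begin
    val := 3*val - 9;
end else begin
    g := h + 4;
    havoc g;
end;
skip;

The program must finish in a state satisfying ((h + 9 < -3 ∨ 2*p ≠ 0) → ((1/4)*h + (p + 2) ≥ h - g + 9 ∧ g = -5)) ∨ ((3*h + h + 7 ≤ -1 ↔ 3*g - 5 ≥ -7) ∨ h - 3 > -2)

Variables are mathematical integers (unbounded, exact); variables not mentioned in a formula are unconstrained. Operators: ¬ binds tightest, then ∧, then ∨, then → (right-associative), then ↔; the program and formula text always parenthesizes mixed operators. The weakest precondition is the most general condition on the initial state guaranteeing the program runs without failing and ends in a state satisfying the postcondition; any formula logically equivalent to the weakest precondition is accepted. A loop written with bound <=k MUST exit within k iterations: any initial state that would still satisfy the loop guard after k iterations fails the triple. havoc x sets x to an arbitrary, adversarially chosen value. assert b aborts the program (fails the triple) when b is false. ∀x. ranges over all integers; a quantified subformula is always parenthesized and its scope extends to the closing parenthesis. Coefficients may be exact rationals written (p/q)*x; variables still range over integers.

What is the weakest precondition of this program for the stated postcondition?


Working backward. After the program, the postcondition ((h + 9 < -3 ∨ 2*p ≠ 0) → ((1/4)*h + (p + 2) ≥ h - g + 9 ∧ g = -5)) ∨ ((3*h + h + 7 ≤ -1 ↔ 3*g - 5 ≥ -7) ∨ h - 3 > -2) must hold; in canonical form it is ((h < -12 ∨ 2*p ≠ 0) → (g + p ≥ (3/4)*h + 7 ∧ g = -5)) ∨ (4*h ≤ -8 ↔ 3*g ≥ -2) ∨ h > 1.
Before skip: ((h < -12 ∨ 2*p ≠ 0) → (g + p ≥ (3/4)*h + 7 ∧ g = -5)) ∨ (4*h ≤ -8 ↔ 3*g ≥ -2) ∨ h > 1
Then branch requires ((h < -12 ∨ 2*p ≠ 0) → (g + p ≥ (3/4)*h + 7 ∧ g = -5)) ∨ (4*h ≤ -8 ↔ 3*g ≥ -2) ∨ h > 1; else branch requires ∀g_1. (((h < -12 ∨ 2*p ≠ 0) → (g_1 + p ≥ (3/4)*h + 7 ∧ g_1 = -5)) ∨ (4*h ≤ -8 ↔ 3*g_1 ≥ -2) ∨ h > 1).
Before the if: ((3*val > 7 ∧ p ≥ -6) → (((h < -12 ∨ 2*p ≠ 0) → (g + p ≥ (3/4)*h + 7 ∧ g = -5)) ∨ (4*h ≤ -8 ↔ 3*g ≥ -2) ∨ h > 1)) ∧ ((¬(3*val > 7 ∧ p ≥ -6)) → (∀g_1. (((h < -12 ∨ 2*p ≠ 0) → (g_1 + p ≥ (3/4)*h + 7 ∧ g_1 = -5)) ∨ (4*h ≤ -8 ↔ 3*g_1 ≥ -2) ∨ h > 1)))
Before the loop (bound <=2), unroll the exhaustion recursion (WP_0 = exit-now case; WP_j = one more guarded iteration, up to j = 2):
  WP_0: (¬(g ≥ 2)) ∧ ((3*val > 7 ∧ p ≥ -6) → (((h < -12 ∨ 2*p ≠ 0) → (g + p ≥ (3/4)*h + 7 ∧ g = -5)) ∨ (4*h ≤ -8 ↔ 3*g ≥ -2) ∨ h > 1)) ∧ ((¬(3*val > 7 ∧ p ≥ -6)) → (∀g_1. (((h < -12 ∨ 2*p ≠ 0) → (g_1 + p ≥ (3/4)*h + 7 ∧ g_1 = -5)) ∨ (4*h ≤ -8 ↔ 3*g_1 ≥ -2) ∨ h > 1)))
  WP_1: (g ≥ 2 → (g ≠ -7 ∧ (¬(g ≥ 2)) ∧ ((3*val > 7 ∧ p ≥ -6) → (((h < -12 ∨ 2*p ≠ 0) → (g + p ≥ (3/4)*h + 7 ∧ g = -5)) ∨ (4*h ≤ -8 ↔ 3*g ≥ -2) ∨ h > 1)) ∧ ((¬(3*val > 7 ∧ p ≥ -6)) → (∀g_1. (((h < -12 ∨ 2*p ≠ 0) → (g_1 + p ≥ (3/4)*h + 7 ∧ g_1 = -5)) ∨ (4*h ≤ -8 ↔ 3*g_1 ≥ -2) ∨ h > 1))))) ∧ ((¬(g ≥ 2)) → (((3*val > 7 ∧ p ≥ -6) → (((h < -12 ∨ 2*p ≠ 0) → (g + p ≥ (3/4)*h + 7 ∧ g = -5)) ∨ (4*h ≤ -8 ↔ 3*g ≥ -2) ∨ h > 1)) ∧ ((¬(3*val > 7 ∧ p ≥ -6)) → (∀g_1. (((h < -12 ∨ 2*p ≠ 0) → (g_1 + p ≥ (3/4)*h + 7 ∧ g_1 = -5)) ∨ (4*h ≤ -8 ↔ 3*g_1 ≥ -2) ∨ h > 1)))))
  WP_2: (g ≥ 2 → (g ≠ -7 ∧ (g ≥ 2 → (g ≠ -7 ∧ (¬(g ≥ 2)) ∧ ((3*val > 7 ∧ p ≥ -6) → (((h < -12 ∨ 2*p ≠ 0) → (g + p ≥ (3/4)*h + 7 ∧ g = -5)) ∨ (4*h ≤ -8 ↔ 3*g ≥ -2) ∨ h > 1)) ∧ ((¬(3*val > 7 ∧ p ≥ -6)) → (∀g_1. (((h < -12 ∨ 2*p ≠ 0) → (g_1 + p ≥ (3/4)*h + 7 ∧ g_1 = -5)) ∨ (4*h ≤ -8 ↔ 3*g_1 ≥ -2) ∨ h > 1))))) ∧ ((¬(g ≥ 2)) → (((3*val > 7 ∧ p ≥ -6) → (((h < -12 ∨ 2*p ≠ 0) → (g + p ≥ (3/4)*h + 7 ∧ g = -5)) ∨ (4*h ≤ -8 ↔ 3*g ≥ -2) ∨ h > 1)) ∧ ((¬(3*val > 7 ∧ p ≥ -6)) → (∀g_1. (((h < -12 ∨ 2*p ≠ 0) → (g_1 + p ≥ (3/4)*h + 7 ∧ g_1 = -5)) ∨ (4*h ≤ -8 ↔ 3*g_1 ≥ -2) ∨ h > 1))))))) ∧ ((¬(g ≥ 2)) → (((3*val > 7 ∧ p ≥ -6) → (((h < -12 ∨ 2*p ≠ 0) → (g + p ≥ (3/4)*h + 7 ∧ g = -5)) ∨ (4*h ≤ -8 ↔ 3*g ≥ -2) ∨ h > 1)) ∧ ((¬(3*val > 7 ∧ p ≥ -6)) → (∀g_1. (((h < -12 ∨ 2*p ≠ 0) → (g_1 + p ≥ (3/4)*h + 7 ∧ g_1 = -5)) ∨ (4*h ≤ -8 ↔ 3*g_1 ≥ -2) ∨ h > 1)))))
So before the loop: (g ≥ 2 → (g ≠ -7 ∧ (g ≥ 2 → (g ≠ -7 ∧ (¬(g ≥ 2)) ∧ ((3*val > 7 ∧ p ≥ -6) → (((h < -12 ∨ 2*p ≠ 0) → (g + p ≥ (3/4)*h + 7 ∧ g = -5)) ∨ (4*h ≤ -8 ↔ 3*g ≥ -2) ∨ h > 1)) ∧ ((¬(3*val > 7 ∧ p ≥ -6)) → (∀g_1. (((h < -12 ∨ 2*p ≠ 0) → (g_1 + p ≥ (3/4)*h + 7 ∧ g_1 = -5)) ∨ (4*h ≤ -8 ↔ 3*g_1 ≥ -2) ∨ h > 1))))) ∧ ((¬(g ≥ 2)) → (((3*val > 7 ∧ p ≥ -6) → (((h < -12 ∨ 2*p ≠ 0) → (g + p ≥ (3/4)*h + 7 ∧ g = -5)) ∨ (4*h ≤ -8 ↔ 3*g ≥ -2) ∨ h > 1)) ∧ ((¬(3*val > 7 ∧ p ≥ -6)) → (∀g_1. (((h < -12 ∨ 2*p ≠ 0) → (g_1 + p ≥ (3/4)*h + 7 ∧ g_1 = -5)) ∨ (4*h ≤ -8 ↔ 3*g_1 ≥ -2) ∨ h > 1))))))) ∧ ((¬(g ≥ 2)) → (((3*val > 7 ∧ p ≥ -6) → (((h < -12 ∨ 2*p ≠ 0) → (g + p ≥ (3/4)*h + 7 ∧ g = -5)) ∨ (4*h ≤ -8 ↔ 3*g ≥ -2) ∨ h > 1)) ∧ ((¬(3*val > 7 ∧ p ≥ -6)) → (∀g_1. (((h < -12 ∨ 2*p ≠ 0) → (g_1 + p ≥ (3/4)*h + 7 ∧ g_1 = -5)) ∨ (4*h ≤ -8 ↔ 3*g_1 ≥ -2) ∨ h > 1)))))
Before assert 2*h - 5 > -8 ∧ 3*h - 6 < g - 2: 2*h > -3 ∧ 3*h < g + 4 ∧ (g ≥ 2 → (g ≠ -7 ∧ (g ≥ 2 → (g ≠ -7 ∧ (¬(g ≥ 2)) ∧ ((3*val > 7 ∧ p ≥ -6) → (((h < -12 ∨ 2*p ≠ 0) → (g + p ≥ (3/4)*h + 7 ∧ g = -5)) ∨ (4*h ≤ -8 ↔ 3*g ≥ -2) ∨ h > 1)) ∧ ((¬(3*val > 7 ∧ p ≥ -6)) → (∀g_1. (((h < -12 ∨ 2*p ≠ 0) → (g_1 + p ≥ (3/4)*h + 7 ∧ g_1 = -5)) ∨ (4*h ≤ -8 ↔ 3*g_1 ≥ -2) ∨ h > 1))))) ∧ ((¬(g ≥ 2)) → (((3*val > 7 ∧ p ≥ -6) → (((h < -12 ∨ 2*p ≠ 0) → (g + p ≥ (3/4)*h + 7 ∧ g = -5)) ∨ (4*h ≤ -8 ↔ 3*g ≥ -2) ∨ h > 1)) ∧ ((¬(3*val > 7 ∧ p ≥ -6)) → (∀g_1. (((h < -12 ∨ 2*p ≠ 0) → (g_1 + p ≥ (3/4)*h + 7 ∧ g_1 = -5)) ∨ (4*h ≤ -8 ↔ 3*g_1 ≥ -2) ∨ h > 1))))))) ∧ ((¬(g ≥ 2)) → (((3*val > 7 ∧ p ≥ -6) → (((h < -12 ∨ 2*p ≠ 0) → (g + p ≥ (3/4)*h + 7 ∧ g = -5)) ∨ (4*h ≤ -8 ↔ 3*g ≥ -2) ∨ h > 1)) ∧ ((¬(3*val > 7 ∧ p ≥ -6)) → (∀g_1. (((h < -12 ∨ 2*p ≠ 0) → (g_1 + p ≥ (3/4)*h + 7 ∧ g_1 = -5)) ∨ (4*h ≤ -8 ↔ 3*g_1 ≥ -2) ∨ h > 1)))))
Before val := h - 7: 2*h > -3 ∧ 3*h < g + 4 ∧ (g ≥ 2 → (g ≠ -7 ∧ (g ≥ 2 → (g ≠ -7 ∧ (¬(g ≥ 2)) ∧ ((3*h > 28 ∧ p ≥ -6) → (((h < -12 ∨ 2*p ≠ 0) → (g + p ≥ (3/4)*h + 7 ∧ g = -5)) ∨ (4*h ≤ -8 ↔ 3*g ≥ -2) ∨ h > 1)) ∧ ((¬(3*h > 28 ∧ p ≥ -6)) → (∀g_1. (((h < -12 ∨ 2*p ≠ 0) → (g_1 + p ≥ (3/4)*h + 7 ∧ g_1 = -5)) ∨ (4*h ≤ -8 ↔ 3*g_1 ≥ -2) ∨ h > 1))))) ∧ ((¬(g ≥ 2)) → (((3*h > 28 ∧ p ≥ -6) → (((h < -12 ∨ 2*p ≠ 0) → (g + p ≥ (3/4)*h + 7 ∧ g = -5)) ∨ (4*h ≤ -8 ↔ 3*g ≥ -2) ∨ h > 1)) ∧ ((¬(3*h > 28 ∧ p ≥ -6)) → (∀g_1. (((h < -12 ∨ 2*p ≠ 0) → (g_1 + p ≥ (3/4)*h + 7 ∧ g_1 = -5)) ∨ (4*h ≤ -8 ↔ 3*g_1 ≥ -2) ∨ h > 1))))))) ∧ ((¬(g ≥ 2)) → (((3*h > 28 ∧ p ≥ -6) → (((h < -12 ∨ 2*p ≠ 0) → (g + p ≥ (3/4)*h + 7 ∧ g = -5)) ∨ (4*h ≤ -8 ↔ 3*g ≥ -2) ∨ h > 1)) ∧ ((¬(3*h > 28 ∧ p ≥ -6)) → (∀g_1. (((h < -12 ∨ 2*p ≠ 0) → (g_1 + p ≥ (3/4)*h + 7 ∧ g_1 = -5)) ∨ (4*h ≤ -8 ↔ 3*g_1 ≥ -2) ∨ h > 1)))))
Answer: WP = 2*h > -3 ∧ 3*h < g + 4 ∧ (g ≥ 2 → (g ≠ -7 ∧ (g ≥ 2 → (g ≠ -7 ∧ (¬(g ≥ 2)) ∧ ((3*h > 28 ∧ p ≥ -6) → (((h < -12 ∨ 2*p ≠ 0) → (g + p ≥ (3/4)*h + 7 ∧ g = -5)) ∨ (4*h ≤ -8 ↔ 3*g ≥ -2) ∨ h > 1)) ∧ ((¬(3*h > 28 ∧ p ≥ -6)) → (∀g_1. (((h < -12 ∨ 2*p ≠ 0) → (g_1 + p ≥ (3/4)*h + 7 ∧ g_1 = -5)) ∨ (4*h ≤ -8 ↔ 3*g_1 ≥ -2) ∨ h > 1))))) ∧ ((¬(g ≥ 2)) → (((3*h > 28 ∧ p ≥ -6) → (((h < -12 ∨ 2*p ≠ 0) → (g + p ≥ (3/4)*h + 7 ∧ g = -5)) ∨ (4*h ≤ -8 ↔ 3*g ≥ -2) ∨ h > 1)) ∧ ((¬(3*h > 28 ∧ p ≥ -6)) → (∀g_1. (((h < -12 ∨ 2*p ≠ 0) → (g_1 + p ≥ (3/4)*h + 7 ∧ g_1 = -5)) ∨ (4*h ≤ -8 ↔ 3*g_1 ≥ -2) ∨ h > 1))))))) ∧ ((¬(g ≥ 2)) → (((3*h > 28 ∧ p ≥ -6) → (((h < -12 ∨ 2*p ≠ 0) → (g + p ≥ (3/4)*h + 7 ∧ g = -5)) ∨ (4*h ≤ -8 ↔ 3*g ≥ -2) ∨ h > 1)) ∧ ((¬(3*h > 28 ∧ p ≥ -6)) → (∀g_1. (((h < -12 ∨ 2*p ≠ 0) → (g_1 + p ≥ (3/4)*h + 7 ∧ g_1 = -5)) ∨ (4*h ≤ -8 ↔ 3*g_1 ≥ -2) ∨ h > 1)))))


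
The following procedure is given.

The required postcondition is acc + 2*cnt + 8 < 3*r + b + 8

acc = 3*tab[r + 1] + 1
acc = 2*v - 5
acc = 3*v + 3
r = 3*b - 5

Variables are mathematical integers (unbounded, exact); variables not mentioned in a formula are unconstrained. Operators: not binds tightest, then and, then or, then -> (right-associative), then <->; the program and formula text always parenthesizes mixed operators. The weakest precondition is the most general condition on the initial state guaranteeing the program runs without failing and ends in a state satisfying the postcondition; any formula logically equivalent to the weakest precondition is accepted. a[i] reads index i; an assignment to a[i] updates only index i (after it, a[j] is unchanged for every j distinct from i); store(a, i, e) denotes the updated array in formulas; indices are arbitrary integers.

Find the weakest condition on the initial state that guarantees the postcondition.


Working backward. After the program, the postcondition acc + 2*cnt + 8 < 3*r + b + 8 must hold; in canonical form it is acc + 2*cnt < b + 3*r.
Before r := 3*b - 5: acc + 2*cnt < 10*b - 15
Before acc := 3*v + 3: 2*cnt + 3*v < 10*b - 18
Before acc := 2*v - 5: 2*cnt + 3*v < 10*b - 18
Before acc := 3*tab[r + 1] + 1: 2*cnt + 3*v < 10*b - 18
Answer: WP = 2*cnt + 3*v < 10*b - 18


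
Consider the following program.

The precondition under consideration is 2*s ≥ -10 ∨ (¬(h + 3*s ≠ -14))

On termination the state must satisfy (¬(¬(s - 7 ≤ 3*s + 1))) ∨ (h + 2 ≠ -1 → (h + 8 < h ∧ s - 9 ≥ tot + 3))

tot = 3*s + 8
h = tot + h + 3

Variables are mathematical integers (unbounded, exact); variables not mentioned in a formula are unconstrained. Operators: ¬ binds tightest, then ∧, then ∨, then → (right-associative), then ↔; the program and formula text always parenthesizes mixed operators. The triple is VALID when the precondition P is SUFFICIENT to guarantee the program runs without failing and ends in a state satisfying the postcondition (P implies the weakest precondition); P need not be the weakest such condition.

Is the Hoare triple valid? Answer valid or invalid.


Working backward. After the program, the postcondition (¬(¬(s - 7 ≤ 3*s + 1))) ∨ (h + 2 ≠ -1 → (h + 8 < h ∧ s - 9 ≥ tot + 3)) must hold; in canonical form it is 2*s ≥ -8 ∨ (¬(h ≠ -3)).
Before h := tot + h + 3: 2*s ≥ -8 ∨ (¬(h + tot ≠ -6))
Before tot := 3*s + 8: 2*s ≥ -8 ∨ (¬(h + 3*s ≠ -14))
The weakest precondition is 2*s ≥ -8 ∨ (¬(h + 3*s ≠ -14)).
Check whether 2*s ≥ -10 ∨ (¬(h + 3*s ≠ -14)) implies it.
Countermodel: at the initial state h = 2, s = -5, the precondition holds but the weakest precondition fails.
Answer: invalid


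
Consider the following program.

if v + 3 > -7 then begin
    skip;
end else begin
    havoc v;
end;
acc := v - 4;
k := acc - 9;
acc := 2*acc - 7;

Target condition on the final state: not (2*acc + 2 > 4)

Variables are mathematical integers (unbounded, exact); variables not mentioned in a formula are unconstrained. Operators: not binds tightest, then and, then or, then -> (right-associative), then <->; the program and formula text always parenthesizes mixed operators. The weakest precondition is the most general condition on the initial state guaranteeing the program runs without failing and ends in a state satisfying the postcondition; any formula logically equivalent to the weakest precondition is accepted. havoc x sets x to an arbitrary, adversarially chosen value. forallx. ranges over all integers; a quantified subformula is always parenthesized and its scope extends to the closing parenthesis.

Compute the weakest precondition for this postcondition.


Working backward. After the program, the postcondition not (2*acc + 2 > 4) must hold; in canonical form it is not (2*acc > 2).
Before acc := 2*acc - 7: not (4*acc > 16)
Before k := acc - 9: not (4*acc > 16)
Before acc := v - 4: not (4*v > 32)
Then branch requires not (4*v > 32); else branch requires forall v_1. (not (4*v_1 > 32)).
Before the if: (v > -10 -> (not (4*v > 32))) and ((not (v > -10)) -> (forall v_1. (not (4*v_1 > 32))))
Answer: WP = (v > -10 -> (not (4*v > 32))) and ((not (v > -10)) -> (forall v_1. (not (4*v_1 > 32))))


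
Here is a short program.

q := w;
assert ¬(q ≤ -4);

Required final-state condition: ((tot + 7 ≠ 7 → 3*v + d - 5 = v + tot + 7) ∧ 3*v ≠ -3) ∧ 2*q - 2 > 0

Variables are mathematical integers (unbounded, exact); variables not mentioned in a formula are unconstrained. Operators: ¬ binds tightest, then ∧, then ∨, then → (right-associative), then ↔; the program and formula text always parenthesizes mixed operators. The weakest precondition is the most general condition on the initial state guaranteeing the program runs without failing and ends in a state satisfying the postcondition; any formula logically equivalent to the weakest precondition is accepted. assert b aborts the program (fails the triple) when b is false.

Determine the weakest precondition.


Working backward. After the program, the postcondition ((tot + 7 ≠ 7 → 3*v + d - 5 = v + tot + 7) ∧ 3*v ≠ -3) ∧ 2*q - 2 > 0 must hold; in canonical form it is (tot ≠ 0 → d + 2*v = tot + 12) ∧ 3*v ≠ -3 ∧ 2*q > 2.
Before assert ¬(q ≤ -4): (¬(q ≤ -4)) ∧ (tot ≠ 0 → d + 2*v = tot + 12) ∧ 3*v ≠ -3 ∧ 2*q > 2
Before q := w: (¬(w ≤ -4)) ∧ (tot ≠ 0 → d + 2*v = tot + 12) ∧ 3*v ≠ -3 ∧ 2*w > 2
Answer: WP = (¬(w ≤ -4)) ∧ (tot ≠ 0 → d + 2*v = tot + 12) ∧ 3*v ≠ -3 ∧ 2*w > 2


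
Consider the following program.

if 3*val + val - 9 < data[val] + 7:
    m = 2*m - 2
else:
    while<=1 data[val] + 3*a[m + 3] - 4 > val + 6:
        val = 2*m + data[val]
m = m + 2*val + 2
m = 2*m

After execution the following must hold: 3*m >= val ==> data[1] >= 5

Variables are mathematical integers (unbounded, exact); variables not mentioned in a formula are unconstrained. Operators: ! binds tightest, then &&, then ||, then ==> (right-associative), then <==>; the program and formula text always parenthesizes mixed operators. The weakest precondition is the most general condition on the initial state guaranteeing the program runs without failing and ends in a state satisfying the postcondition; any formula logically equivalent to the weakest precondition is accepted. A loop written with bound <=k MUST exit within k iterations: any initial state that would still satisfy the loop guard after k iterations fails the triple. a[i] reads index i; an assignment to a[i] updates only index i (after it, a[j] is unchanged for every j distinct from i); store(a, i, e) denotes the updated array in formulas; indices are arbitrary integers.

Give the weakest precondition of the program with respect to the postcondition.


Working backward. After the program, 3*m >= val ==> data[1] >= 5 must hold.
Before m := 2*m: 6*m >= val ==> data[1] >= 5
Before m := m + 2*val + 2: 6*m + 11*val >= -12 ==> data[1] >= 5
Then branch requires 12*m + 11*val >= 0 ==> data[1] >= 5; else branch requires (3*a[m + 3] + data[val] > val + 10 ==> ((!(3*a[m + 3] + data[data[val] + 2*m] > data[val] + 2*m + 10)) && (11*data[val] + 28*m >= -12 ==> data[1] >= 5))) && ((!(3*a[m + 3] + data[val] > val + 10)) ==> (6*m + 11*val >= -12 ==> data[1] >= 5)).
Before the if: (4*val < data[val] + 16 ==> (12*m + 11*val >= 0 ==> data[1] >= 5)) && ((!(4*val < data[val] + 16)) ==> ((3*a[m + 3] + data[val] > val + 10 ==> ((!(3*a[m + 3] + data[data[val] + 2*m] > data[val] + 2*m + 10)) && (11*data[val] + 28*m >= -12 ==> data[1] >= 5))) && ((!(3*a[m + 3] + data[val] > val + 10)) ==> (6*m + 11*val >= -12 ==> data[1] >= 5))))
Answer: WP = (4*val < data[val] + 16 ==> (12*m + 11*val >= 0 ==> data[1] >= 5)) && ((!(4*val < data[val] + 16)) ==> ((3*a[m + 3] + data[val] > val + 10 ==> ((!(3*a[m + 3] + data[data[val] + 2*m] > data[val] + 2*m + 10)) && (11*data[val] + 28*m >= -12 ==> data[1] >= 5))) && ((!(3*a[m + 3] + data[val] > val + 10)) ==> (6*m + 11*val >= -12 ==> data[1] >= 5))))


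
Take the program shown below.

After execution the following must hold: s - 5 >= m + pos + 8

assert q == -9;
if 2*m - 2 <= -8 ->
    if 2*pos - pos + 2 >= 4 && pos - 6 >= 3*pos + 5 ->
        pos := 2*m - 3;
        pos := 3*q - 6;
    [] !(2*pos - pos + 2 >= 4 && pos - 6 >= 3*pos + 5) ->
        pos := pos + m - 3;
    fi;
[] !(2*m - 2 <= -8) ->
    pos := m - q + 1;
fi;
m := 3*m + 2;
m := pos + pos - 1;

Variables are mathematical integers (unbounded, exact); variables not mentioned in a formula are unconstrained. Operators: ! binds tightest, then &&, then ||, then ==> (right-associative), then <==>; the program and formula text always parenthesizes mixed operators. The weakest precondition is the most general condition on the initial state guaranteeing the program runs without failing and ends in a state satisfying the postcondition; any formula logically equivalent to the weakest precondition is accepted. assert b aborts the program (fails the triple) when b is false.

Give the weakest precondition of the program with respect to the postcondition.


Working backward. After the program, the postcondition s - 5 >= m + pos + 8 must hold; in canonical form it is s >= m + pos + 13.
Before m := pos + pos - 1: s >= 3*pos + 12
Before m := 3*m + 2: s >= 3*pos + 12
Then branch requires ((pos >= 2 && 2*pos <= -11) ==> s >= 9*q - 6) && ((!(pos >= 2 && 2*pos <= -11)) ==> s >= 3*m + 3*pos + 3); else branch requires 3*q + s >= 3*m + 15.
Before the if: (2*m <= -6 ==> (((pos >= 2 && 2*pos <= -11) ==> s >= 9*q - 6) && ((!(pos >= 2 && 2*pos <= -11)) ==> s >= 3*m + 3*pos + 3))) && ((!(2*m <= -6)) ==> 3*q + s >= 3*m + 15)
Before assert q == -9: q == -9 && (2*m <= -6 ==> (((pos >= 2 && 2*pos <= -11) ==> s >= 9*q - 6) && ((!(pos >= 2 && 2*pos <= -11)) ==> s >= 3*m + 3*pos + 3))) && ((!(2*m <= -6)) ==> 3*q + s >= 3*m + 15)
Answer: WP = q == -9 && (2*m <= -6 ==> (((pos >= 2 && 2*pos <= -11) ==> s >= 9*q - 6) && ((!(pos >= 2 && 2*pos <= -11)) ==> s >= 3*m + 3*pos + 3))) && ((!(2*m <= -6)) ==> 3*q + s >= 3*m + 15)


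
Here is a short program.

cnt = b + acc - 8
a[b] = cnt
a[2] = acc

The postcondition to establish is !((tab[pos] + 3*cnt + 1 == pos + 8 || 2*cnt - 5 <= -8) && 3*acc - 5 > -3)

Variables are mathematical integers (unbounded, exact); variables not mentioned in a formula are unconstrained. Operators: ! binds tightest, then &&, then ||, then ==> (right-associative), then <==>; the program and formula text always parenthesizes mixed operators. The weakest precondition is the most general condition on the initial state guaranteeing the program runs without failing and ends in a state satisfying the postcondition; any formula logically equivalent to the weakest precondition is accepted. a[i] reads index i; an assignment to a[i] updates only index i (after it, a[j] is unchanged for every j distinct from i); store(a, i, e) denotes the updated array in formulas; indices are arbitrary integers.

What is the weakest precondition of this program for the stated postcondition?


Working backward. After the program, the postcondition !((tab[pos] + 3*cnt + 1 == pos + 8 || 2*cnt - 5 <= -8) && 3*acc - 5 > -3) must hold; in canonical form it is !((tab[pos] + 3*cnt == pos + 7 || 2*cnt <= -3) && 3*acc > 2).
Before a[2] := acc: !((tab[pos] + 3*cnt == pos + 7 || 2*cnt <= -3) && 3*acc > 2)
Before a[b] := cnt: !((tab[pos] + 3*cnt == pos + 7 || 2*cnt <= -3) && 3*acc > 2)
Before cnt := b + acc - 8: !((tab[pos] + 3*acc + 3*b == pos + 31 || 2*acc + 2*b <= 13) && 3*acc > 2)
Answer: WP = !((tab[pos] + 3*acc + 3*b == pos + 31 || 2*acc + 2*b <= 13) && 3*acc > 2)


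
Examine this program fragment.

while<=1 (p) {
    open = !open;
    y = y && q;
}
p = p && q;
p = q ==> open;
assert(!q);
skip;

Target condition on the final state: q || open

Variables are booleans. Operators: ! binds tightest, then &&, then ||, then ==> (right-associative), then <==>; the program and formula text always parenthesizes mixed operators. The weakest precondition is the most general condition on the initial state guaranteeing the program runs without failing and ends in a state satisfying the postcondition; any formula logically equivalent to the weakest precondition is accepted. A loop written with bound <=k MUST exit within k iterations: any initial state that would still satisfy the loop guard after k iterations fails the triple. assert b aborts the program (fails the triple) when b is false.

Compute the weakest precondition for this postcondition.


Working backward. After the program, q || open must hold.
Before skip: q || open
Before assert !q: (!q) && (q || open)
Before p := q ==> open: (!q) && (q || open)
Before p := p && q: (!q) && (q || open)
Before the loop (bound <=1), unroll the exhaustion recursion (WP_0 = exit-now case; WP_j = one more guarded iteration, up to j = 1):
  WP_0: (!p) && (!q) && (q || open)
  WP_1: (p ==> ((!p) && (!q) && (q || (!open)))) && ((!p) ==> ((!q) && (q || open)))
So before the loop: (p ==> ((!p) && (!q) && (q || (!open)))) && ((!p) ==> ((!q) && (q || open)))
Answer: WP = (p ==> ((!p) && (!q) && (q || (!open)))) && ((!p) ==> ((!q) && (q || open)))


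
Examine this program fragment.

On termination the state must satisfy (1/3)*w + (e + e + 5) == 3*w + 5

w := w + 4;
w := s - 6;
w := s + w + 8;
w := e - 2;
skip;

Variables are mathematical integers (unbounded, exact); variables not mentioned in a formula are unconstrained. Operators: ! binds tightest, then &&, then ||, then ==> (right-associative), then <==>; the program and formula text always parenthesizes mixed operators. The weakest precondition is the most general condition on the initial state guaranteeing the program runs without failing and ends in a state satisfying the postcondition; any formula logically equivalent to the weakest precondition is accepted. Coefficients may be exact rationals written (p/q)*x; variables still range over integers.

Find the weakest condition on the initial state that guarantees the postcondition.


Working backward. After the program, the postcondition (1/3)*w + (e + e + 5) == 3*w + 5 must hold; in canonical form it is 2*e == (8/3)*w.
Before skip: 2*e == (8/3)*w
Before w := e - 2: (2/3)*e == 16/3
Before w := s + w + 8: (2/3)*e == 16/3
Before w := s - 6: (2/3)*e == 16/3
Before w := w + 4: (2/3)*e == 16/3
Answer: WP = (2/3)*e == 16/3


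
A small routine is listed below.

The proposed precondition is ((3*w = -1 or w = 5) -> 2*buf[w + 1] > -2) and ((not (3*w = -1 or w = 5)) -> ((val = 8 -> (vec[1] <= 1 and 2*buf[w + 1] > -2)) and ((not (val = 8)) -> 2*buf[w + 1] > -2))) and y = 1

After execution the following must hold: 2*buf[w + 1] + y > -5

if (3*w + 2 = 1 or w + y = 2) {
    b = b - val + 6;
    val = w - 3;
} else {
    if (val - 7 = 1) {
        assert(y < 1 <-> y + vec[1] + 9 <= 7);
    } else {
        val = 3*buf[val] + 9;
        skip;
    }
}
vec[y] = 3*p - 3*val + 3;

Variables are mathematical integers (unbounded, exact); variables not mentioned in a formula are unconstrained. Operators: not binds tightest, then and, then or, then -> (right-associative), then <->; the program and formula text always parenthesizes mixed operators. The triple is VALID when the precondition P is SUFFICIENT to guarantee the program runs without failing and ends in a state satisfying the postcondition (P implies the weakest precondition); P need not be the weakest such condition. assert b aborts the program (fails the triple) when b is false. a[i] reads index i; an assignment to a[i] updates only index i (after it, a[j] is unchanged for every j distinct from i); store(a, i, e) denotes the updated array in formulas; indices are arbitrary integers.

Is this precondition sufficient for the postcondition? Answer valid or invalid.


Working backward. After the program, 2*buf[w + 1] + y > -5 must hold.
Before vec[y] := 3*p - 3*val + 3: 2*buf[w + 1] + y > -5
Then branch requires 2*buf[w + 1] + y > -5; else branch requires (val = 8 -> ((y < 1 <-> vec[1] + y <= -2) and 2*buf[w + 1] + y > -5)) and ((not (val = 8)) -> 2*buf[w + 1] + y > -5).
Before the if: ((3*w = -1 or w + y = 2) -> 2*buf[w + 1] + y > -5) and ((not (3*w = -1 or w + y = 2)) -> ((val = 8 -> ((y < 1 <-> vec[1] + y <= -2) and 2*buf[w + 1] + y > -5)) and ((not (val = 8)) -> 2*buf[w + 1] + y > -5)))
The weakest precondition is ((3*w = -1 or w + y = 2) -> 2*buf[w + 1] + y > -5) and ((not (3*w = -1 or w + y = 2)) -> ((val = 8 -> ((y < 1 <-> vec[1] + y <= -2) and 2*buf[w + 1] + y > -5)) and ((not (val = 8)) -> 2*buf[w + 1] + y > -5))).
Check whether ((3*w = -1 or w = 5) -> 2*buf[w + 1] > -2) and ((not (3*w = -1 or w = 5)) -> ((val = 8 -> (vec[1] <= 1 and 2*buf[w + 1] > -2)) and ((not (val = 8)) -> 2*buf[w + 1] > -2))) and y = 1 implies it.
Countermodel: at the initial state buf = {[1] = 0, [7] = 0, elsewhere 0}, val = 8, vec = {[1] = -3, [7] = -3, elsewhere -3}, w = 6, y = 1, the precondition holds but the weakest precondition fails.
Answer: invalid


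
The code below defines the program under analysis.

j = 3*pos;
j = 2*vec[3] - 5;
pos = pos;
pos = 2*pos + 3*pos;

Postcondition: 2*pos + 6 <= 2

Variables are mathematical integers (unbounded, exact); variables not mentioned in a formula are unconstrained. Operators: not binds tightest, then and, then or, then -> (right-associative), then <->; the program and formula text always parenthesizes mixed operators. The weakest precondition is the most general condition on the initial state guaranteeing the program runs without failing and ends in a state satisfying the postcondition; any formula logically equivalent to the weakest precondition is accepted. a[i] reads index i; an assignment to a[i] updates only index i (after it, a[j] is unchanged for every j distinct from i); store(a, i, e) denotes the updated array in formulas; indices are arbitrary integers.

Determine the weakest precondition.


Working backward. After the program, the postcondition 2*pos + 6 <= 2 must hold; in canonical form it is 2*pos <= -4.
Before pos := 2*pos + 3*pos: 10*pos <= -4
Before pos := pos: 10*pos <= -4
Before j := 2*vec[3] - 5: 10*pos <= -4
Before j := 3*pos: 10*pos <= -4
Answer: WP = 10*pos <= -4


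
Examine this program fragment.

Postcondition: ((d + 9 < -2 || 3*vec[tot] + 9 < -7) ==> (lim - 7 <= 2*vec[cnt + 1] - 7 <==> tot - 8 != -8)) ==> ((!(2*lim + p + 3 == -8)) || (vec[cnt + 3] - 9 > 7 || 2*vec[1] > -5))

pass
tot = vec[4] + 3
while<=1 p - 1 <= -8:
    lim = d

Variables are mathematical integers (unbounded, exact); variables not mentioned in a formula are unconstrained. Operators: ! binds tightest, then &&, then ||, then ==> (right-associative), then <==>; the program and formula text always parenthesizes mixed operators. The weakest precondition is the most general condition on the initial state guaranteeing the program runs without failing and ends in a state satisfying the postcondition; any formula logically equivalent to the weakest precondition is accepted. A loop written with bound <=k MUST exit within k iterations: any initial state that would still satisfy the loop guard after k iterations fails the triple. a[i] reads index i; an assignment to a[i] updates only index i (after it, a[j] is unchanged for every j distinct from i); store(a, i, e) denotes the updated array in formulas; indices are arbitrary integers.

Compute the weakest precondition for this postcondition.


Working backward. After the program, the postcondition ((d + 9 < -2 || 3*vec[tot] + 9 < -7) ==> (lim - 7 <= 2*vec[cnt + 1] - 7 <==> tot - 8 != -8)) ==> ((!(2*lim + p + 3 == -8)) || (vec[cnt + 3] - 9 > 7 || 2*vec[1] > -5)) must hold; in canonical form it is ((d < -11 || 3*vec[tot] < -16) ==> (lim <= 2*vec[cnt + 1] <==> tot != 0)) ==> ((!(2*lim + p == -11)) || vec[cnt + 3] > 16 || 2*vec[1] > -5).
Before the loop (bound <=1), unroll the exhaustion recursion (WP_0 = exit-now case; WP_j = one more guarded iteration, up to j = 1):
  WP_0: (!(p <= -7)) && (((d < -11 || 3*vec[tot] < -16) ==> (lim <= 2*vec[cnt + 1] <==> tot != 0)) ==> ((!(2*lim + p == -11)) || vec[cnt + 3] > 16 || 2*vec[1] > -5))
  WP_1: (p <= -7 ==> ((!(p <= -7)) && (((d < -11 || 3*vec[tot] < -16) ==> (d <= 2*vec[cnt + 1] <==> tot != 0)) ==> ((!(2*d + p == -11)) || vec[cnt + 3] > 16 || 2*vec[1] > -5)))) && ((!(p <= -7)) ==> (((d < -11 || 3*vec[tot] < -16) ==> (lim <= 2*vec[cnt + 1] <==> tot != 0)) ==> ((!(2*lim + p == -11)) || vec[cnt + 3] > 16 || 2*vec[1] > -5)))
So before the loop: (p <= -7 ==> ((!(p <= -7)) && (((d < -11 || 3*vec[tot] < -16) ==> (d <= 2*vec[cnt + 1] <==> tot != 0)) ==> ((!(2*d + p == -11)) || vec[cnt + 3] > 16 || 2*vec[1] > -5)))) && ((!(p <= -7)) ==> (((d < -11 || 3*vec[tot] < -16) ==> (lim <= 2*vec[cnt + 1] <==> tot != 0)) ==> ((!(2*lim + p == -11)) || vec[cnt + 3] > 16 || 2*vec[1] > -5)))
Before tot := vec[4] + 3: (p <= -7 ==> ((!(p <= -7)) && (((d < -11 || 3*vec[vec[4] + 3] < -16) ==> (d <= 2*vec[cnt + 1] <==> vec[4] != -3)) ==> ((!(2*d + p == -11)) || vec[cnt + 3] > 16 || 2*vec[1] > -5)))) && ((!(p <= -7)) ==> (((d < -11 || 3*vec[vec[4] + 3] < -16) ==> (lim <= 2*vec[cnt + 1] <==> vec[4] != -3)) ==> ((!(2*lim + p == -11)) || vec[cnt + 3] > 16 || 2*vec[1] > -5)))
Before skip: (p <= -7 ==> ((!(p <= -7)) && (((d < -11 || 3*vec[vec[4] + 3] < -16) ==> (d <= 2*vec[cnt + 1] <==> vec[4] != -3)) ==> ((!(2*d + p == -11)) || vec[cnt + 3] > 16 || 2*vec[1] > -5)))) && ((!(p <= -7)) ==> (((d < -11 || 3*vec[vec[4] + 3] < -16) ==> (lim <= 2*vec[cnt + 1] <==> vec[4] != -3)) ==> ((!(2*lim + p == -11)) || vec[cnt + 3] > 16 || 2*vec[1] > -5)))
Answer: WP = (p <= -7 ==> ((!(p <= -7)) && (((d < -11 || 3*vec[vec[4] + 3] < -16) ==> (d <= 2*vec[cnt + 1] <==> vec[4] != -3)) ==> ((!(2*d + p == -11)) || vec[cnt + 3] > 16 || 2*vec[1] > -5)))) && ((!(p <= -7)) ==> (((d < -11 || 3*vec[vec[4] + 3] < -16) ==> (lim <= 2*vec[cnt + 1] <==> vec[4] != -3)) ==> ((!(2*lim + p == -11)) || vec[cnt + 3] > 16 || 2*vec[1] > -5)))
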